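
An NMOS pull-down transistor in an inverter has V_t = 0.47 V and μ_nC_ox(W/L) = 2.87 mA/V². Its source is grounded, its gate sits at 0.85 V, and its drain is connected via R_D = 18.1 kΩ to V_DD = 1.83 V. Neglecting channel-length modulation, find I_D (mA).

V_GS = V_G = 0.85 V, so V_ov = 0.85 − 0.47 = 0.38 V.
Assume saturation: I_D = ½ k_n V_ov² = 0.5 × 2.87 × 0.38² = 0.207 mA, giving V_DS = V_DD − I_D R_D = 1.83 − 0.207 × 18.1 = -1.92 V.
But -1.92 V < V_ov = 0.38 V, so the device is actually in triode.
In triode I_D = k_n[V_ov V_DS − ½ V_DS²] and I_D = (V_DD − V_DS)/R_D. Equating: 26 V_DS² − 20.74 V_DS + 1.83 = 0, giving V_DS = 0.101 V (the root below V_ov).
I_D = (1.83 − 0.101) / 18.1 = 0.0955 mA.

I_D = 0.0955 mA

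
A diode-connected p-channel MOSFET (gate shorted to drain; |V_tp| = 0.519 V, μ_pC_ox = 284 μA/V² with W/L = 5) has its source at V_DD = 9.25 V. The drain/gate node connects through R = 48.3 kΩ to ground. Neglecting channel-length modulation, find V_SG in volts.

V_SG = 1.01 V

With gate tied to drain, V_SG = V_SD ≥ V_SG − |V_tp|, so the device is in saturation.
k_p = μ_pC_ox · (W/L) = 1.42 mA/V².
KCL at the drain: ½ k_p (V_SG − |V_tp|)² = (V_DD − V_SG)/R.
Let x = V_SG − 0.519. Then 34.3 x² + x − 8.731 = 0, giving x = 0.49 V (positive root), so V_SG = 1.01 V.
I_D = (V_DD − V_SG)/R = (9.25 − 1.01) / 48.3 = 0.171 mA.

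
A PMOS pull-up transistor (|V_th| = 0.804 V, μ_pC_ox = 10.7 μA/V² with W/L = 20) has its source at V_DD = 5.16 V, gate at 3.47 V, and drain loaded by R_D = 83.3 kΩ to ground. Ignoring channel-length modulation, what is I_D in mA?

I_D = 0.0573 mA

V_SG = V_DD − V_G = 5.16 − 3.47 = 1.69 V, so V_ov = 1.69 − 0.804 = 0.886 V.
k_p = μ_pC_ox · (W/L) = 0.214 mA/V².
Assume saturation: I_D = ½ k_p V_ov² = 0.5 × 0.214 × 0.886² = 0.084 mA, giving V_SD = V_DD − I_D R_D = 5.16 − 0.084 × 83.3 = -1.84 V.
But -1.84 V < V_ov = 0.886 V, so the device is actually in triode.
In triode I_D = k_p[V_ov V_SD − ½ V_SD²] and I_D = (V_DD − V_SD)/R_D. Equating: 8.91 V_SD² − 16.79 V_SD + 5.16 = 0, giving V_SD = 0.387 V (the root below V_ov).
I_D = (5.16 − 0.387) / 83.3 = 0.0573 mA.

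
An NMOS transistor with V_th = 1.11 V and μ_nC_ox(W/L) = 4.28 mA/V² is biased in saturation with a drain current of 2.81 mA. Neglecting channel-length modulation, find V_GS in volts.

In saturation I_D = ½ k_n (V_GS − V_th)², so V_GS − V_th = √(2 I_D / k_n) = √(2 × 2.81 / 4.28) = 1.15 V.
V_GS = 1.11 + 1.15 = 2.26 V.

V_GS = 2.26 V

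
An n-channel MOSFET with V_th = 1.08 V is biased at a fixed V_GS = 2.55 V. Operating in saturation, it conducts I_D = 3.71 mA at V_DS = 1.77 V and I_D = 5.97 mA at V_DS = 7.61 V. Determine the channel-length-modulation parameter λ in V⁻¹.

With V_GS fixed, I_D ∝ (1 + λ V_DS) in saturation, so I_D2/I_D1 = (1 + λ V_DS2)/(1 + λ V_DS1).
5.97/3.71 = 1.609 = (1 + 7.61 λ)/(1 + 1.77 λ).
Solving: λ (I_D1 V_DS2 − I_D2 V_DS1) = I_D2 − I_D1, so λ = (5.97 − 3.71) / (3.71 × 7.61 − 5.97 × 1.77) = 2.26 / 17.7 = 0.128 V⁻¹.

λ = 0.128 V⁻¹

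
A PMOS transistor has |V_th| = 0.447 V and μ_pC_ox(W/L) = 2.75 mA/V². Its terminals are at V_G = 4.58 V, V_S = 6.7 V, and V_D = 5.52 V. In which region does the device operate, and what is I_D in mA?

V_SG = V_S − V_G = 6.7 − 4.58 = 2.12 V; V_SD = V_S − V_D = 6.7 − 5.52 = 1.18 V.
V_ov = V_SG − |V_th| = 2.12 − 0.447 = 1.67 V.
Since V_SD = 1.18 V < V_ov = 1.67 V, the device is in the triode region.
I_D = k_p [V_ov · V_SD − ½ V_SD²] = 2.75 × [1.67 × 1.18 − 0.5 × 1.18²] = 3.51 mA.

Triode; I_D = 3.51 mA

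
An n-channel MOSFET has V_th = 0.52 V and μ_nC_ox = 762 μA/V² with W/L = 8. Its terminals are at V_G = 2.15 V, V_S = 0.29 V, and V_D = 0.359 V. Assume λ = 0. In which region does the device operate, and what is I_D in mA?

Triode; I_D = 0.549 mA

V_GS = V_G − V_S = 2.15 − 0.29 = 1.86 V; V_DS = V_D − V_S = 0.359 − 0.29 = 0.069 V.
k_n = μ_nC_ox · (W/L) = 6.096 mA/V².
V_ov = V_GS − V_th = 1.86 − 0.52 = 1.34 V.
Since V_DS = 0.069 V < V_ov = 1.34 V, the device is in the triode region.
I_D = k_n [V_ov · V_DS − ½ V_DS²] = 6.096 × [1.34 × 0.069 − 0.5 × 0.069²] = 0.549 mA.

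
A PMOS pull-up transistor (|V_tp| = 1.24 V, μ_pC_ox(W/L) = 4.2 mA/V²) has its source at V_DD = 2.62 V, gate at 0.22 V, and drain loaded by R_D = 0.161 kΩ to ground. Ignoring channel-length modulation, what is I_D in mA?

V_SG = V_DD − V_G = 2.62 − 0.22 = 2.4 V, so V_ov = 2.4 − 1.24 = 1.16 V.
Assume saturation: I_D = ½ k_p V_ov² = 0.5 × 4.2 × 1.16² = 2.83 mA, giving V_SD = V_DD − I_D R_D = 2.62 − 2.83 × 0.161 = 2.17 V.
V_SD = 2.17 V ≥ V_ov = 1.16 V, confirming saturation.

I_D = 2.83 mA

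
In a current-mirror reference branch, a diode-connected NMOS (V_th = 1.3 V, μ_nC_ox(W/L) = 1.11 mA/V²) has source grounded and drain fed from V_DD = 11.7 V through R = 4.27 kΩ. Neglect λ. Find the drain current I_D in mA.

With gate tied to drain, V_GS = V_DS ≥ V_GS − V_th, so the device is in saturation.
KCL at the drain: ½ k_n (V_GS − V_th)² = (V_DD − V_GS)/R.
Let x = V_GS − 1.3. Then 2.37 x² + x − 10.4 = 0, giving x = 1.89 V (positive root), so V_GS = 3.19 V.
I_D = (V_DD − V_GS)/R = (11.7 − 3.19) / 4.27 = 1.99 mA.

I_D = 1.99 mA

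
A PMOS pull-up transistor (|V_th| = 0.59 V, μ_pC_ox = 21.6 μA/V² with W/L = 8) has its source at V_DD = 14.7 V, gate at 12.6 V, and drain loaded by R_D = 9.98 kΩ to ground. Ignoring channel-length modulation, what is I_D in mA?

V_SG = V_DD − V_G = 14.7 − 12.6 = 2.1 V, so V_ov = 2.1 − 0.59 = 1.51 V.
k_p = μ_pC_ox · (W/L) = 0.1728 mA/V².
Assume saturation: I_D = ½ k_p V_ov² = 0.5 × 0.1728 × 1.51² = 0.197 mA, giving V_SD = V_DD − I_D R_D = 14.7 − 0.197 × 9.98 = 12.7 V.
V_SD = 12.7 V ≥ V_ov = 1.51 V, confirming saturation.

I_D = 0.197 mA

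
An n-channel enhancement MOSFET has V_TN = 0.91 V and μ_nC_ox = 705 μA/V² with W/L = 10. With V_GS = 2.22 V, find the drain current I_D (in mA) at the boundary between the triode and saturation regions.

At the boundary V_DS = V_ov = V_GS − V_TN = 2.22 − 0.91 = 1.31 V.
k_n = μ_nC_ox · (W/L) = 7.05 mA/V².
I_D = ½ k_n V_ov² = 0.5 × 7.05 × 1.31² = 6.05 mA.

I_D = 6.05 mA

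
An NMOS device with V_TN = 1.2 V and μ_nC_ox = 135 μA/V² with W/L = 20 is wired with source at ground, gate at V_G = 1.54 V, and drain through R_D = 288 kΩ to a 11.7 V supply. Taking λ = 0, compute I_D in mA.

I_D = 0.0405 mA

V_GS = V_G = 1.54 V, so V_ov = 1.54 − 1.2 = 0.34 V.
k_n = μ_nC_ox · (W/L) = 2.7 mA/V².
Assume saturation: I_D = ½ k_n V_ov² = 0.5 × 2.7 × 0.34² = 0.156 mA, giving V_DS = V_DD − I_D R_D = 11.7 − 0.156 × 288 = -33.2 V.
But -33.2 V < V_ov = 0.34 V, so the device is actually in triode.
In triode I_D = k_n[V_ov V_DS − ½ V_DS²] and I_D = (V_DD − V_DS)/R_D. Equating: 389 V_DS² − 265.4 V_DS + 11.7 = 0, giving V_DS = 0.0474 V (the root below V_ov).
I_D = (11.7 − 0.0474) / 288 = 0.0405 mA.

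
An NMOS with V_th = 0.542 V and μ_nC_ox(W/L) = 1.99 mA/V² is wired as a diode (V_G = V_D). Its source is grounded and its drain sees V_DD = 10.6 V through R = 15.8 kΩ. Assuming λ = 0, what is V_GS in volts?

With gate tied to drain, V_GS = V_DS ≥ V_GS − V_th, so the device is in saturation.
KCL at the drain: ½ k_n (V_GS − V_th)² = (V_DD − V_GS)/R.
Let x = V_GS − 0.542. Then 15.7 x² + x − 10.06 = 0, giving x = 0.769 V (positive root), so V_GS = 1.31 V.
I_D = (V_DD − V_GS)/R = (10.6 − 1.31) / 15.8 = 0.588 mA.

V_GS = 1.31 V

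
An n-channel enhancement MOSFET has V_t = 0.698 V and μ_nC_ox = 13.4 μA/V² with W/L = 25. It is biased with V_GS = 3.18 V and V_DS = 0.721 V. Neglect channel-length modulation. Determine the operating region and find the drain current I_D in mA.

Triode; I_D = 0.512 mA

k_n = μ_nC_ox · (W/L) = 0.335 mA/V².
V_ov = V_GS − V_t = 3.18 − 0.698 = 2.48 V.
Since V_DS = 0.721 V < V_ov = 2.48 V, the device is in the triode region.
I_D = k_n [V_ov · V_DS − ½ V_DS²] = 0.335 × [2.48 × 0.721 − 0.5 × 0.721²] = 0.512 mA.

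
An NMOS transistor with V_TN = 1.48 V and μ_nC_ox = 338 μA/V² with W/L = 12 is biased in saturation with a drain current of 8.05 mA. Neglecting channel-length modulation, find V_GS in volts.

k_n = μ_nC_ox · (W/L) = 4.056 mA/V².
In saturation I_D = ½ k_n (V_GS − V_TN)², so V_GS − V_TN = √(2 I_D / k_n) = √(2 × 8.05 / 4.056) = 1.99 V.
V_GS = 1.48 + 1.99 = 3.47 V.

V_GS = 3.47 V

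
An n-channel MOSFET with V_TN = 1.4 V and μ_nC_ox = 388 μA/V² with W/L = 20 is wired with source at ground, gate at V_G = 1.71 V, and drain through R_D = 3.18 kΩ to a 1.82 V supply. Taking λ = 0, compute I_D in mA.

V_GS = V_G = 1.71 V, so V_ov = 1.71 − 1.4 = 0.31 V.
k_n = μ_nC_ox · (W/L) = 7.76 mA/V².
Assume saturation: I_D = ½ k_n V_ov² = 0.5 × 7.76 × 0.31² = 0.373 mA, giving V_DS = V_DD − I_D R_D = 1.82 − 0.373 × 3.18 = 0.634 V.
V_DS = 0.634 V ≥ V_ov = 0.31 V, confirming saturation.

I_D = 0.373 mA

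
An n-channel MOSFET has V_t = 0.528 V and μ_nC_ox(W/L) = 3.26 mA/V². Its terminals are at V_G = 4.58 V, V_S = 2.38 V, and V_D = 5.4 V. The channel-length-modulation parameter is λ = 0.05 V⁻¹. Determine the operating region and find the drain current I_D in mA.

V_GS = V_G − V_S = 4.58 − 2.38 = 2.2 V; V_DS = V_D − V_S = 5.4 − 2.38 = 3.02 V.
V_ov = V_GS − V_t = 2.2 − 0.528 = 1.67 V.
Since V_DS = 3.02 V ≥ V_ov = 1.67 V, the device is in saturation.
I_D = ½ k_n V_ov² (1 + λ V_DS) = 0.5 × 3.26 × 1.67² × (1 + 0.05 × 3.02) = 5.24 mA.

Saturation; I_D = 5.24 mA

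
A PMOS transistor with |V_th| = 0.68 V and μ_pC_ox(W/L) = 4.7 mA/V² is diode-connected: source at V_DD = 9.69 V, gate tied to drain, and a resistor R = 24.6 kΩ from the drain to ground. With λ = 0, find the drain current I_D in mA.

I_D = 0.351 mA

With gate tied to drain, V_SG = V_SD ≥ V_SG − |V_th|, so the device is in saturation.
KCL at the drain: ½ k_p (V_SG − |V_th|)² = (V_DD − V_SG)/R.
Let x = V_SG − 0.68. Then 57.8 x² + x − 9.01 = 0, giving x = 0.386 V (positive root), so V_SG = 1.07 V.
I_D = (V_DD − V_SG)/R = (9.69 − 1.07) / 24.6 = 0.351 mA.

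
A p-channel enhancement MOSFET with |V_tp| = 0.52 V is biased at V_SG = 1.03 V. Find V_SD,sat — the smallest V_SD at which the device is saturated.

V_SD,sat = 0.510 V

The boundary between triode and saturation is V_SD = V_SG − |V_tp| = V_ov.
V_ov = 1.03 − 0.52 = 0.51 V.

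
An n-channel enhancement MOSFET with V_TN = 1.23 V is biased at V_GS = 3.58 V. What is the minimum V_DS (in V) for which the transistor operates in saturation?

V_DS,sat = 2.35 V

The boundary between triode and saturation is V_DS = V_GS − V_TN = V_ov.
V_ov = 3.58 − 1.23 = 2.35 V.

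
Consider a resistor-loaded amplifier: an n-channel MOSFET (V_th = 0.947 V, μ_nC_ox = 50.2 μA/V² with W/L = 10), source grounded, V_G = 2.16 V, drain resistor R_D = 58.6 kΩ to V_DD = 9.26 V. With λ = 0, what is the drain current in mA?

V_GS = V_G = 2.16 V, so V_ov = 2.16 − 0.947 = 1.21 V.
k_n = μ_nC_ox · (W/L) = 0.502 mA/V².
Assume saturation: I_D = ½ k_n V_ov² = 0.5 × 0.502 × 1.21² = 0.369 mA, giving V_DS = V_DD − I_D R_D = 9.26 − 0.369 × 58.6 = -12.4 V.
But -12.4 V < V_ov = 1.21 V, so the device is actually in triode.
In triode I_D = k_n[V_ov V_DS − ½ V_DS²] and I_D = (V_DD − V_DS)/R_D. Equating: 14.7 V_DS² − 36.68 V_DS + 9.26 = 0, giving V_DS = 0.285 V (the root below V_ov).
I_D = (9.26 − 0.285) / 58.6 = 0.153 mA.

I_D = 0.153 mA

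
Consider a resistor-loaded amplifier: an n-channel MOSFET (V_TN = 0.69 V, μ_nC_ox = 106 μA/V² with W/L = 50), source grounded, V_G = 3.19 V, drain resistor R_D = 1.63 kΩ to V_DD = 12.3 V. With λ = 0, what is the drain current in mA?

I_D = 7.17 mA

V_GS = V_G = 3.19 V, so V_ov = 3.19 − 0.69 = 2.5 V.
k_n = μ_nC_ox · (W/L) = 5.3 mA/V².
Assume saturation: I_D = ½ k_n V_ov² = 0.5 × 5.3 × 2.5² = 16.6 mA, giving V_DS = V_DD − I_D R_D = 12.3 − 16.6 × 1.63 = -14.7 V.
But -14.7 V < V_ov = 2.5 V, so the device is actually in triode.
In triode I_D = k_n[V_ov V_DS − ½ V_DS²] and I_D = (V_DD − V_DS)/R_D. Equating: 4.32 V_DS² − 22.6 V_DS + 12.3 = 0, giving V_DS = 0.617 V (the root below V_ov).
I_D = (12.3 − 0.617) / 1.63 = 7.17 mA.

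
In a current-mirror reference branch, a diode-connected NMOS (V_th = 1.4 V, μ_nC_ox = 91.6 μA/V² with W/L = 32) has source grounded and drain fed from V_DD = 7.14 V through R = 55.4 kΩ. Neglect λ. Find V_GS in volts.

With gate tied to drain, V_GS = V_DS ≥ V_GS − V_th, so the device is in saturation.
k_n = μ_nC_ox · (W/L) = 2.931 mA/V².
KCL at the drain: ½ k_n (V_GS − V_th)² = (V_DD − V_GS)/R.
Let x = V_GS − 1.4. Then 81.2 x² + x − 5.74 = 0, giving x = 0.26 V (positive root), so V_GS = 1.66 V.
I_D = (V_DD − V_GS)/R = (7.14 − 1.66) / 55.4 = 0.0989 mA.

V_GS = 1.66 V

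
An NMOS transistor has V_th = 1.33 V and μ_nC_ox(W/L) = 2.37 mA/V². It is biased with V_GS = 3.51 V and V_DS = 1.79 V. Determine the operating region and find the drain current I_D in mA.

V_ov = V_GS − V_th = 3.51 − 1.33 = 2.18 V.
Since V_DS = 1.79 V < V_ov = 2.18 V, the device is in the triode region.
I_D = k_n [V_ov · V_DS − ½ V_DS²] = 2.37 × [2.18 × 1.79 − 0.5 × 1.79²] = 5.45 mA.

Triode; I_D = 5.45 mA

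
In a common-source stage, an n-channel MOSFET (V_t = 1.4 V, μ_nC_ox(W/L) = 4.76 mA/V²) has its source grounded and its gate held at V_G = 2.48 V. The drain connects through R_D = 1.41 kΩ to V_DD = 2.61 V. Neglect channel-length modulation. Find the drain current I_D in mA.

I_D = 1.59 mA

V_GS = V_G = 2.48 V, so V_ov = 2.48 − 1.4 = 1.08 V.
Assume saturation: I_D = ½ k_n V_ov² = 0.5 × 4.76 × 1.08² = 2.78 mA, giving V_DS = V_DD − I_D R_D = 2.61 − 2.78 × 1.41 = -1.3 V.
But -1.3 V < V_ov = 1.08 V, so the device is actually in triode.
In triode I_D = k_n[V_ov V_DS − ½ V_DS²] and I_D = (V_DD − V_DS)/R_D. Equating: 3.36 V_DS² − 8.249 V_DS + 2.61 = 0, giving V_DS = 0.373 V (the root below V_ov).
I_D = (2.61 − 0.373) / 1.41 = 1.59 mA.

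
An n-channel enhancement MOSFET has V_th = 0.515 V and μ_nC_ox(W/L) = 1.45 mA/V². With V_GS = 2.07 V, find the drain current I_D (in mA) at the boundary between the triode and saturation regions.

At the boundary V_DS = V_ov = V_GS − V_th = 2.07 − 0.515 = 1.55 V.
I_D = ½ k_n V_ov² = 0.5 × 1.45 × 1.55² = 1.75 mA.

I_D = 1.75 mA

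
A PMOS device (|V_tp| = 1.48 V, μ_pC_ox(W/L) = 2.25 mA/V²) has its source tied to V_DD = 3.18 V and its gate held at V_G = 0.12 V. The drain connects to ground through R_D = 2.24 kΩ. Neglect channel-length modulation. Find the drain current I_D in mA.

I_D = 1.24 mA

V_SG = V_DD − V_G = 3.18 − 0.12 = 3.06 V, so V_ov = 3.06 − 1.48 = 1.58 V.
Assume saturation: I_D = ½ k_p V_ov² = 0.5 × 2.25 × 1.58² = 2.81 mA, giving V_SD = V_DD − I_D R_D = 3.18 − 2.81 × 2.24 = -3.11 V.
But -3.11 V < V_ov = 1.58 V, so the device is actually in triode.
In triode I_D = k_p[V_ov V_SD − ½ V_SD²] and I_D = (V_DD − V_SD)/R_D. Equating: 2.52 V_SD² − 8.963 V_SD + 3.18 = 0, giving V_SD = 0.4 V (the root below V_ov).
I_D = (3.18 − 0.4) / 2.24 = 1.24 mA.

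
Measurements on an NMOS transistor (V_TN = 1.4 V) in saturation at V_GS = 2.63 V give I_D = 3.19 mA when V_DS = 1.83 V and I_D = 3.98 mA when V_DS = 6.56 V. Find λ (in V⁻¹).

With V_GS fixed, I_D ∝ (1 + λ V_DS) in saturation, so I_D2/I_D1 = (1 + λ V_DS2)/(1 + λ V_DS1).
3.98/3.19 = 1.248 = (1 + 6.56 λ)/(1 + 1.83 λ).
Solving: λ (I_D1 V_DS2 − I_D2 V_DS1) = I_D2 − I_D1, so λ = (3.98 − 3.19) / (3.19 × 6.56 − 3.98 × 1.83) = 0.79 / 13.6 = 0.0579 V⁻¹.

λ = 0.0579 V⁻¹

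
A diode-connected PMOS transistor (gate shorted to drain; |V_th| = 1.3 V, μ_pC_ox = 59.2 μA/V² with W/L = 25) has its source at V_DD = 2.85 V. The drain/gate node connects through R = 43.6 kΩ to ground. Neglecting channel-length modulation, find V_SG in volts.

V_SG = 1.50 V

With gate tied to drain, V_SG = V_SD ≥ V_SG − |V_th|, so the device is in saturation.
k_p = μ_pC_ox · (W/L) = 1.48 mA/V².
KCL at the drain: ½ k_p (V_SG − |V_th|)² = (V_DD − V_SG)/R.
Let x = V_SG − 1.3. Then 32.3 x² + x − 1.55 = 0, giving x = 0.204 V (positive root), so V_SG = 1.5 V.
I_D = (V_DD − V_SG)/R = (2.85 − 1.5) / 43.6 = 0.0309 mA.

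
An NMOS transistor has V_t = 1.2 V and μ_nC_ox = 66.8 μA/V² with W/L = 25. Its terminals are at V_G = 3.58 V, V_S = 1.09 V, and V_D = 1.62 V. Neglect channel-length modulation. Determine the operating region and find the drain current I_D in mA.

V_GS = V_G − V_S = 3.58 − 1.09 = 2.49 V; V_DS = V_D − V_S = 1.62 − 1.09 = 0.53 V.
k_n = μ_nC_ox · (W/L) = 1.67 mA/V².
V_ov = V_GS − V_t = 2.49 − 1.2 = 1.29 V.
Since V_DS = 0.53 V < V_ov = 1.29 V, the device is in the triode region.
I_D = k_n [V_ov · V_DS − ½ V_DS²] = 1.67 × [1.29 × 0.53 − 0.5 × 0.53²] = 0.907 mA.

Triode; I_D = 0.907 mA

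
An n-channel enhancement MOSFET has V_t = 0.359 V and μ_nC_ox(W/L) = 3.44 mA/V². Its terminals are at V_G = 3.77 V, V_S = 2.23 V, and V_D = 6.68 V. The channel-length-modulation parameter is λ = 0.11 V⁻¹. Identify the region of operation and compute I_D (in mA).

Saturation; I_D = 3.57 mA

V_GS = V_G − V_S = 3.77 − 2.23 = 1.54 V; V_DS = V_D − V_S = 6.68 − 2.23 = 4.45 V.
V_ov = V_GS − V_t = 1.54 − 0.359 = 1.18 V.
Since V_DS = 4.45 V ≥ V_ov = 1.18 V, the device is in saturation.
I_D = ½ k_n V_ov² (1 + λ V_DS) = 0.5 × 3.44 × 1.18² × (1 + 0.11 × 4.45) = 3.57 mA.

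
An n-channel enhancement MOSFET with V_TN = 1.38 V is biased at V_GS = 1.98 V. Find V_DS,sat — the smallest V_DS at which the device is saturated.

The boundary between triode and saturation is V_DS = V_GS − V_TN = V_ov.
V_ov = 1.98 − 1.38 = 0.6 V.

V_DS,sat = 0.600 V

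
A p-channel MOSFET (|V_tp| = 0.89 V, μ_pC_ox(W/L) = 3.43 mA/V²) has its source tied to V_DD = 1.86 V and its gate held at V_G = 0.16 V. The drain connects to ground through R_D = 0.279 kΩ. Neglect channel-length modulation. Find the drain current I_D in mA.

I_D = 1.13 mA

V_SG = V_DD − V_G = 1.86 − 0.16 = 1.7 V, so V_ov = 1.7 − 0.89 = 0.81 V.
Assume saturation: I_D = ½ k_p V_ov² = 0.5 × 3.43 × 0.81² = 1.13 mA, giving V_SD = V_DD − I_D R_D = 1.86 − 1.13 × 0.279 = 1.55 V.
V_SD = 1.55 V ≥ V_ov = 0.81 V, confirming saturation.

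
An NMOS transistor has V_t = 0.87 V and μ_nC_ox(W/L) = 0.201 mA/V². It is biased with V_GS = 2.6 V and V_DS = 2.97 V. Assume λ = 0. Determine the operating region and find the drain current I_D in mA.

Saturation; I_D = 0.301 mA

V_ov = V_GS − V_t = 2.6 − 0.87 = 1.73 V.
Since V_DS = 2.97 V ≥ V_ov = 1.73 V, the device is in saturation.
I_D = ½ k_n V_ov² = 0.5 × 0.201 × 1.73² = 0.301 mA.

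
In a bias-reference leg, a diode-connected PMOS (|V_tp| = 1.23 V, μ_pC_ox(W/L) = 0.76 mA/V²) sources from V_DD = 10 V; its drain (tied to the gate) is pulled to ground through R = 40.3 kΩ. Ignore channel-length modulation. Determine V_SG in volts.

V_SG = 1.95 V

With gate tied to drain, V_SG = V_SD ≥ V_SG − |V_tp|, so the device is in saturation.
KCL at the drain: ½ k_p (V_SG − |V_tp|)² = (V_DD − V_SG)/R.
Let x = V_SG − 1.23. Then 15.3 x² + x − 8.77 = 0, giving x = 0.725 V (positive root), so V_SG = 1.95 V.
I_D = (V_DD − V_SG)/R = (10 − 1.95) / 40.3 = 0.2 mA.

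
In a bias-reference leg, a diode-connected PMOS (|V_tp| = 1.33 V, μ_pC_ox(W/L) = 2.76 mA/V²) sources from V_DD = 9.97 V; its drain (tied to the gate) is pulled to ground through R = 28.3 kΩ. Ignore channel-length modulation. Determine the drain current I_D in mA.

I_D = 0.289 mA

With gate tied to drain, V_SG = V_SD ≥ V_SG − |V_tp|, so the device is in saturation.
KCL at the drain: ½ k_p (V_SG − |V_tp|)² = (V_DD − V_SG)/R.
Let x = V_SG − 1.33. Then 39.1 x² + x − 8.64 = 0, giving x = 0.458 V (positive root), so V_SG = 1.79 V.
I_D = (V_DD − V_SG)/R = (9.97 − 1.79) / 28.3 = 0.289 mA.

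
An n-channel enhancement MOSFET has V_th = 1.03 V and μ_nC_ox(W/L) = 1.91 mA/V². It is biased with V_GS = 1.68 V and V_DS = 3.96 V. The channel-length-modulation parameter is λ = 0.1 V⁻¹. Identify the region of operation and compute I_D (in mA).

V_ov = V_GS − V_th = 1.68 − 1.03 = 0.65 V.
Since V_DS = 3.96 V ≥ V_ov = 0.65 V, the device is in saturation.
I_D = ½ k_n V_ov² (1 + λ V_DS) = 0.5 × 1.91 × 0.65² × (1 + 0.1 × 3.96) = 0.563 mA.

Saturation; I_D = 0.563 mA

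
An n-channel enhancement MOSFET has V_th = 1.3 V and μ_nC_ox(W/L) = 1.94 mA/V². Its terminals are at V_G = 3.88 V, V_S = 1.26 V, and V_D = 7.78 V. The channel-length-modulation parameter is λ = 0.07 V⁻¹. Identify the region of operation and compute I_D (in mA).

V_GS = V_G − V_S = 3.88 − 1.26 = 2.62 V; V_DS = V_D − V_S = 7.78 − 1.26 = 6.52 V.
V_ov = V_GS − V_th = 2.62 − 1.3 = 1.32 V.
Since V_DS = 6.52 V ≥ V_ov = 1.32 V, the device is in saturation.
I_D = ½ k_n V_ov² (1 + λ V_DS) = 0.5 × 1.94 × 1.32² × (1 + 0.07 × 6.52) = 2.46 mA.

Saturation; I_D = 2.46 mA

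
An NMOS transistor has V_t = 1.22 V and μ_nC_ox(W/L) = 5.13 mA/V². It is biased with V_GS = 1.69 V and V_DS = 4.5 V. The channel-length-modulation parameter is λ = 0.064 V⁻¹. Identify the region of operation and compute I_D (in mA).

V_ov = V_GS − V_t = 1.69 − 1.22 = 0.47 V.
Since V_DS = 4.5 V ≥ V_ov = 0.47 V, the device is in saturation.
I_D = ½ k_n V_ov² (1 + λ V_DS) = 0.5 × 5.13 × 0.47² × (1 + 0.064 × 4.5) = 0.73 mA.

Saturation; I_D = 0.730 mA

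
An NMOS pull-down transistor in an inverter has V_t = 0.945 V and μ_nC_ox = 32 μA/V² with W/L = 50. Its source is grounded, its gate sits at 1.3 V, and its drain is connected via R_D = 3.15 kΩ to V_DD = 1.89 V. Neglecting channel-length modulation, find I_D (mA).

I_D = 0.101 mA

V_GS = V_G = 1.3 V, so V_ov = 1.3 − 0.945 = 0.355 V.
k_n = μ_nC_ox · (W/L) = 1.6 mA/V².
Assume saturation: I_D = ½ k_n V_ov² = 0.5 × 1.6 × 0.355² = 0.101 mA, giving V_DS = V_DD − I_D R_D = 1.89 − 0.101 × 3.15 = 1.57 V.
V_DS = 1.57 V ≥ V_ov = 0.355 V, confirming saturation.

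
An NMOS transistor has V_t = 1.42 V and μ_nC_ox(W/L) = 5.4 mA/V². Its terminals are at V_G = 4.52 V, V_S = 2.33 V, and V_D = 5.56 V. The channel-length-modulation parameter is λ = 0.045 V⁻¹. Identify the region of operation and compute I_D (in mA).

Saturation; I_D = 1.83 mA

V_GS = V_G − V_S = 4.52 − 2.33 = 2.19 V; V_DS = V_D − V_S = 5.56 − 2.33 = 3.23 V.
V_ov = V_GS − V_t = 2.19 − 1.42 = 0.77 V.
Since V_DS = 3.23 V ≥ V_ov = 0.77 V, the device is in saturation.
I_D = ½ k_n V_ov² (1 + λ V_DS) = 0.5 × 5.4 × 0.77² × (1 + 0.045 × 3.23) = 1.83 mA.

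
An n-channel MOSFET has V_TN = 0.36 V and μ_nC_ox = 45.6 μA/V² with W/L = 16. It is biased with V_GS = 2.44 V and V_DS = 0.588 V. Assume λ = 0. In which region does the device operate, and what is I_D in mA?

Triode; I_D = 0.766 mA

k_n = μ_nC_ox · (W/L) = 0.7296 mA/V².
V_ov = V_GS − V_TN = 2.44 − 0.36 = 2.08 V.
Since V_DS = 0.588 V < V_ov = 2.08 V, the device is in the triode region.
I_D = k_n [V_ov · V_DS − ½ V_DS²] = 0.7296 × [2.08 × 0.588 − 0.5 × 0.588²] = 0.766 mA.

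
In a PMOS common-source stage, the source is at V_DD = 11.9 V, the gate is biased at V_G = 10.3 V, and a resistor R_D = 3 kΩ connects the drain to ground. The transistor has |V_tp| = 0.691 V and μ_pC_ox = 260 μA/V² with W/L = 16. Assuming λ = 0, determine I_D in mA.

I_D = 1.72 mA

V_SG = V_DD − V_G = 11.9 − 10.3 = 1.6 V, so V_ov = 1.6 − 0.691 = 0.909 V.
k_p = μ_pC_ox · (W/L) = 4.16 mA/V².
Assume saturation: I_D = ½ k_p V_ov² = 0.5 × 4.16 × 0.909² = 1.72 mA, giving V_SD = V_DD − I_D R_D = 11.9 − 1.72 × 3 = 6.74 V.
V_SD = 6.74 V ≥ V_ov = 0.909 V, confirming saturation.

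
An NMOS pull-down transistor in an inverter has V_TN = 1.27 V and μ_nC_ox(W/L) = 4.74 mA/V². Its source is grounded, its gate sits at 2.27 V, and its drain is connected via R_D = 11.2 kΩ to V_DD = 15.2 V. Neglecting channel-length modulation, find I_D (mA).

I_D = 1.33 mA

V_GS = V_G = 2.27 V, so V_ov = 2.27 − 1.27 = 1 V.
Assume saturation: I_D = ½ k_n V_ov² = 0.5 × 4.74 × 1² = 2.37 mA, giving V_DS = V_DD − I_D R_D = 15.2 − 2.37 × 11.2 = -11.3 V.
But -11.3 V < V_ov = 1 V, so the device is actually in triode.
In triode I_D = k_n[V_ov V_DS − ½ V_DS²] and I_D = (V_DD − V_DS)/R_D. Equating: 26.5 V_DS² − 54.09 V_DS + 15.2 = 0, giving V_DS = 0.337 V (the root below V_ov).
I_D = (15.2 − 0.337) / 11.2 = 1.33 mA.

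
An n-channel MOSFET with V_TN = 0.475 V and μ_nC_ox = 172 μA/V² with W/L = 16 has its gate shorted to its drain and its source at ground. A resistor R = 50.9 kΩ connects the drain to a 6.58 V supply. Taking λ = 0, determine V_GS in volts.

V_GS = 0.763 V

With gate tied to drain, V_GS = V_DS ≥ V_GS − V_TN, so the device is in saturation.
k_n = μ_nC_ox · (W/L) = 2.752 mA/V².
KCL at the drain: ½ k_n (V_GS − V_TN)² = (V_DD − V_GS)/R.
Let x = V_GS − 0.475. Then 70 x² + x − 6.105 = 0, giving x = 0.288 V (positive root), so V_GS = 0.763 V.
I_D = (V_DD − V_GS)/R = (6.58 − 0.763) / 50.9 = 0.114 mA.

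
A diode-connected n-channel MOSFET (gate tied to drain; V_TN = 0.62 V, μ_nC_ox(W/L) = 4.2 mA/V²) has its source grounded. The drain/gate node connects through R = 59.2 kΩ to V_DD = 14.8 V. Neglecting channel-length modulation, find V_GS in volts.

With gate tied to drain, V_GS = V_DS ≥ V_GS − V_TN, so the device is in saturation.
KCL at the drain: ½ k_n (V_GS − V_TN)² = (V_DD − V_GS)/R.
Let x = V_GS − 0.62. Then 124 x² + x − 14.18 = 0, giving x = 0.334 V (positive root), so V_GS = 0.954 V.
I_D = (V_DD − V_GS)/R = (14.8 − 0.954) / 59.2 = 0.234 mA.

V_GS = 0.954 V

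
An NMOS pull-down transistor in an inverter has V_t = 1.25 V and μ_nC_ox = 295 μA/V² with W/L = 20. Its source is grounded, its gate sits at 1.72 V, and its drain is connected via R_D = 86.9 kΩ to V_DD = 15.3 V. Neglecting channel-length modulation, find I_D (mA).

I_D = 0.175 mA

V_GS = V_G = 1.72 V, so V_ov = 1.72 − 1.25 = 0.47 V.
k_n = μ_nC_ox · (W/L) = 5.9 mA/V².
Assume saturation: I_D = ½ k_n V_ov² = 0.5 × 5.9 × 0.47² = 0.652 mA, giving V_DS = V_DD − I_D R_D = 15.3 − 0.652 × 86.9 = -41.3 V.
But -41.3 V < V_ov = 0.47 V, so the device is actually in triode.
In triode I_D = k_n[V_ov V_DS − ½ V_DS²] and I_D = (V_DD − V_DS)/R_D. Equating: 256 V_DS² − 242 V_DS + 15.3 = 0, giving V_DS = 0.0682 V (the root below V_ov).
I_D = (15.3 − 0.0682) / 86.9 = 0.175 mA.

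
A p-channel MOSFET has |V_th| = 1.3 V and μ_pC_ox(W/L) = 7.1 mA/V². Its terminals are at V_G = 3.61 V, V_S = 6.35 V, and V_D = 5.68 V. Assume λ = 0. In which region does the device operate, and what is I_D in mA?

V_SG = V_S − V_G = 6.35 − 3.61 = 2.74 V; V_SD = V_S − V_D = 6.35 − 5.68 = 0.67 V.
V_ov = V_SG − |V_th| = 2.74 − 1.3 = 1.44 V.
Since V_SD = 0.67 V < V_ov = 1.44 V, the device is in the triode region.
I_D = k_p [V_ov · V_SD − ½ V_SD²] = 7.1 × [1.44 × 0.67 − 0.5 × 0.67²] = 5.26 mA.

Triode; I_D = 5.26 mA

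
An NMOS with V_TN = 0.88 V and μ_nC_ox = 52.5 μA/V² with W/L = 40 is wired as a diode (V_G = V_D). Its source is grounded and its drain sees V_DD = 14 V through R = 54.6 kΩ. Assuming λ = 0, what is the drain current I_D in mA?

With gate tied to drain, V_GS = V_DS ≥ V_GS − V_TN, so the device is in saturation.
k_n = μ_nC_ox · (W/L) = 2.1 mA/V².
KCL at the drain: ½ k_n (V_GS − V_TN)² = (V_DD − V_GS)/R.
Let x = V_GS − 0.88. Then 57.3 x² + x − 13.12 = 0, giving x = 0.47 V (positive root), so V_GS = 1.35 V.
I_D = (V_DD − V_GS)/R = (14 − 1.35) / 54.6 = 0.232 mA.

I_D = 0.232 mA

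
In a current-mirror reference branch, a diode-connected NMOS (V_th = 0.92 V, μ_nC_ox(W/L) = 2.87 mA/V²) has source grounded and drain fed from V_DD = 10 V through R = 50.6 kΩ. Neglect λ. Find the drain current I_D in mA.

I_D = 0.173 mA

With gate tied to drain, V_GS = V_DS ≥ V_GS − V_th, so the device is in saturation.
KCL at the drain: ½ k_n (V_GS − V_th)² = (V_DD − V_GS)/R.
Let x = V_GS − 0.92. Then 72.6 x² + x − 9.08 = 0, giving x = 0.347 V (positive root), so V_GS = 1.27 V.
I_D = (V_DD − V_GS)/R = (10 − 1.27) / 50.6 = 0.173 mA.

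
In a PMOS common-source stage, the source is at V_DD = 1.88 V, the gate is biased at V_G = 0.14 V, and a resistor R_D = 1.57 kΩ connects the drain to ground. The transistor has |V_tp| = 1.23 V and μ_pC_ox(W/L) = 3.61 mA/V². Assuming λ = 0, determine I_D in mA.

I_D = 0.469 mA

V_SG = V_DD − V_G = 1.88 − 0.14 = 1.74 V, so V_ov = 1.74 − 1.23 = 0.51 V.
Assume saturation: I_D = ½ k_p V_ov² = 0.5 × 3.61 × 0.51² = 0.469 mA, giving V_SD = V_DD − I_D R_D = 1.88 − 0.469 × 1.57 = 1.14 V.
V_SD = 1.14 V ≥ V_ov = 0.51 V, confirming saturation.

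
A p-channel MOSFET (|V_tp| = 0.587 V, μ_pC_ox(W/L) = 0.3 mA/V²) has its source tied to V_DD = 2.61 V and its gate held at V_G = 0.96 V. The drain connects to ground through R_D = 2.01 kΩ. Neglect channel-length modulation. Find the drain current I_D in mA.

I_D = 0.169 mA

V_SG = V_DD − V_G = 2.61 − 0.96 = 1.65 V, so V_ov = 1.65 − 0.587 = 1.06 V.
Assume saturation: I_D = ½ k_p V_ov² = 0.5 × 0.3 × 1.06² = 0.169 mA, giving V_SD = V_DD − I_D R_D = 2.61 − 0.169 × 2.01 = 2.27 V.
V_SD = 2.27 V ≥ V_ov = 1.06 V, confirming saturation.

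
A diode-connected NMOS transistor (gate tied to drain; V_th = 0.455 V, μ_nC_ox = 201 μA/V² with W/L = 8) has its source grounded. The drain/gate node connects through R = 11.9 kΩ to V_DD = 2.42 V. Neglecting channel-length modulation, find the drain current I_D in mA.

With gate tied to drain, V_GS = V_DS ≥ V_GS − V_th, so the device is in saturation.
k_n = μ_nC_ox · (W/L) = 1.608 mA/V².
KCL at the drain: ½ k_n (V_GS − V_th)² = (V_DD − V_GS)/R.
Let x = V_GS − 0.455. Then 9.57 x² + x − 1.965 = 0, giving x = 0.404 V (positive root), so V_GS = 0.859 V.
I_D = (V_DD − V_GS)/R = (2.42 − 0.859) / 11.9 = 0.131 mA.

I_D = 0.131 mA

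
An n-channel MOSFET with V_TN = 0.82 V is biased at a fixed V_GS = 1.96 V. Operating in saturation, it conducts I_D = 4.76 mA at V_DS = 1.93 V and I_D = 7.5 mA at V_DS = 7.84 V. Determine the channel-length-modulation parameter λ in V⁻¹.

With V_GS fixed, I_D ∝ (1 + λ V_DS) in saturation, so I_D2/I_D1 = (1 + λ V_DS2)/(1 + λ V_DS1).
7.5/4.76 = 1.576 = (1 + 7.84 λ)/(1 + 1.93 λ).
Solving: λ (I_D1 V_DS2 − I_D2 V_DS1) = I_D2 − I_D1, so λ = (7.5 − 4.76) / (4.76 × 7.84 − 7.5 × 1.93) = 2.74 / 22.8 = 0.12 V⁻¹.

λ = 0.120 V⁻¹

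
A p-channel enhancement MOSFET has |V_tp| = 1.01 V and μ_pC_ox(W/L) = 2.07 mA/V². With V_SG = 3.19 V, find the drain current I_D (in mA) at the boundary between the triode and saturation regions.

At the boundary V_SD = V_ov = V_SG − |V_tp| = 3.19 − 1.01 = 2.18 V.
I_D = ½ k_p V_ov² = 0.5 × 2.07 × 2.18² = 4.92 mA.

I_D = 4.92 mA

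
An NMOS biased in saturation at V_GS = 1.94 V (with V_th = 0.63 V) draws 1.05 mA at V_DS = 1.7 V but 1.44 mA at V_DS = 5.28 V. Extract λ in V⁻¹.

With V_GS fixed, I_D ∝ (1 + λ V_DS) in saturation, so I_D2/I_D1 = (1 + λ V_DS2)/(1 + λ V_DS1).
1.44/1.05 = 1.371 = (1 + 5.28 λ)/(1 + 1.7 λ).
Solving: λ (I_D1 V_DS2 − I_D2 V_DS1) = I_D2 − I_D1, so λ = (1.44 − 1.05) / (1.05 × 5.28 − 1.44 × 1.7) = 0.39 / 3.1 = 0.126 V⁻¹.

λ = 0.126 V⁻¹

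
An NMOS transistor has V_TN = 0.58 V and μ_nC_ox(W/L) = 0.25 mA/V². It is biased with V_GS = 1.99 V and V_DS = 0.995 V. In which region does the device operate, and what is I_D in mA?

Triode; I_D = 0.227 mA

V_ov = V_GS − V_TN = 1.99 − 0.58 = 1.41 V.
Since V_DS = 0.995 V < V_ov = 1.41 V, the device is in the triode region.
I_D = k_n [V_ov · V_DS − ½ V_DS²] = 0.25 × [1.41 × 0.995 − 0.5 × 0.995²] = 0.227 mA.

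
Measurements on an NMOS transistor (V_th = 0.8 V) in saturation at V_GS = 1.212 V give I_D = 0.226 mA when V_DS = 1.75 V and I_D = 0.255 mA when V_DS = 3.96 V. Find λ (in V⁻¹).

With V_GS fixed, I_D ∝ (1 + λ V_DS) in saturation, so I_D2/I_D1 = (1 + λ V_DS2)/(1 + λ V_DS1).
0.255/0.226 = 1.128 = (1 + 3.96 λ)/(1 + 1.75 λ).
Solving: λ (I_D1 V_DS2 − I_D2 V_DS1) = I_D2 − I_D1, so λ = (0.255 − 0.226) / (0.226 × 3.96 − 0.255 × 1.75) = 0.029 / 0.449 = 0.0646 V⁻¹.

λ = 0.0646 V⁻¹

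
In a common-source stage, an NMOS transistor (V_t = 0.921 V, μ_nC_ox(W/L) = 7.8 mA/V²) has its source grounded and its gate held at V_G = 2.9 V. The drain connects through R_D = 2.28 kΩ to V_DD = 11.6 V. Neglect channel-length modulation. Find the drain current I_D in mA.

I_D = 4.93 mA

V_GS = V_G = 2.9 V, so V_ov = 2.9 − 0.921 = 1.98 V.
Assume saturation: I_D = ½ k_n V_ov² = 0.5 × 7.8 × 1.98² = 15.3 mA, giving V_DS = V_DD − I_D R_D = 11.6 − 15.3 × 2.28 = -23.2 V.
But -23.2 V < V_ov = 1.98 V, so the device is actually in triode.
In triode I_D = k_n[V_ov V_DS − ½ V_DS²] and I_D = (V_DD − V_DS)/R_D. Equating: 8.89 V_DS² − 36.19 V_DS + 11.6 = 0, giving V_DS = 0.351 V (the root below V_ov).
I_D = (11.6 − 0.351) / 2.28 = 4.93 mA.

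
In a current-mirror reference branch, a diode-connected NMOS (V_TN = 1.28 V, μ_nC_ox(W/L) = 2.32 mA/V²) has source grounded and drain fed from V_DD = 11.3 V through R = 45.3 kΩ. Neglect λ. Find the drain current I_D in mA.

I_D = 0.212 mA

With gate tied to drain, V_GS = V_DS ≥ V_GS − V_TN, so the device is in saturation.
KCL at the drain: ½ k_n (V_GS − V_TN)² = (V_DD − V_GS)/R.
Let x = V_GS − 1.28. Then 52.5 x² + x − 10.02 = 0, giving x = 0.427 V (positive root), so V_GS = 1.71 V.
I_D = (V_DD − V_GS)/R = (11.3 − 1.71) / 45.3 = 0.212 mA.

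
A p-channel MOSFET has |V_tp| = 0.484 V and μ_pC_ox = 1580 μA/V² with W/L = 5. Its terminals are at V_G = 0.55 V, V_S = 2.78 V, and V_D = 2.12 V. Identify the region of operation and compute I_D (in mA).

Triode; I_D = 7.38 mA

V_SG = V_S − V_G = 2.78 − 0.55 = 2.23 V; V_SD = V_S − V_D = 2.78 − 2.12 = 0.66 V.
k_p = μ_pC_ox · (W/L) = 7.9 mA/V².
V_ov = V_SG − |V_tp| = 2.23 − 0.484 = 1.75 V.
Since V_SD = 0.66 V < V_ov = 1.75 V, the device is in the triode region.
I_D = k_p [V_ov · V_SD − ½ V_SD²] = 7.9 × [1.75 × 0.66 − 0.5 × 0.66²] = 7.38 mA.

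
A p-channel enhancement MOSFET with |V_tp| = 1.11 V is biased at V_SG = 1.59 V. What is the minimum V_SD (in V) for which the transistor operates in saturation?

V_SD,sat = 0.480 V

The boundary between triode and saturation is V_SD = V_SG − |V_tp| = V_ov.
V_ov = 1.59 − 1.11 = 0.48 V.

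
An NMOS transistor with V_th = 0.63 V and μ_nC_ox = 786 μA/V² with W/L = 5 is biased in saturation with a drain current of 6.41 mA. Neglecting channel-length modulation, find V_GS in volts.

k_n = μ_nC_ox · (W/L) = 3.93 mA/V².
In saturation I_D = ½ k_n (V_GS − V_th)², so V_GS − V_th = √(2 I_D / k_n) = √(2 × 6.41 / 3.93) = 1.81 V.
V_GS = 0.63 + 1.81 = 2.44 V.

V_GS = 2.44 V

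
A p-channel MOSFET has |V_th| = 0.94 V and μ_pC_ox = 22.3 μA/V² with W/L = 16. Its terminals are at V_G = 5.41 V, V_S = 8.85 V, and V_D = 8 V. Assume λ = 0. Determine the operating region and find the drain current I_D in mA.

Triode; I_D = 0.629 mA

V_SG = V_S − V_G = 8.85 − 5.41 = 3.44 V; V_SD = V_S − V_D = 8.85 − 8 = 0.85 V.
k_p = μ_pC_ox · (W/L) = 0.3568 mA/V².
V_ov = V_SG − |V_th| = 3.44 − 0.94 = 2.5 V.
Since V_SD = 0.85 V < V_ov = 2.5 V, the device is in the triode region.
I_D = k_p [V_ov · V_SD − ½ V_SD²] = 0.3568 × [2.5 × 0.85 − 0.5 × 0.85²] = 0.629 mA.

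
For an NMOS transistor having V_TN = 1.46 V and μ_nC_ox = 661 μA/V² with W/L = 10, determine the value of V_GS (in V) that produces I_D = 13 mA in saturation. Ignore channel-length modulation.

V_GS = 3.44 V

k_n = μ_nC_ox · (W/L) = 6.61 mA/V².
In saturation I_D = ½ k_n (V_GS − V_TN)², so V_GS − V_TN = √(2 I_D / k_n) = √(2 × 13 / 6.61) = 1.98 V.
V_GS = 1.46 + 1.98 = 3.44 V.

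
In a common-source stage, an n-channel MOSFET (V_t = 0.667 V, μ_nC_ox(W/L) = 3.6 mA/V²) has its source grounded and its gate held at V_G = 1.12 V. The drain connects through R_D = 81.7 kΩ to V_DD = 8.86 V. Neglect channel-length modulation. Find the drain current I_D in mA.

I_D = 0.108 mA

V_GS = V_G = 1.12 V, so V_ov = 1.12 − 0.667 = 0.453 V.
Assume saturation: I_D = ½ k_n V_ov² = 0.5 × 3.6 × 0.453² = 0.369 mA, giving V_DS = V_DD − I_D R_D = 8.86 − 0.369 × 81.7 = -21.3 V.
But -21.3 V < V_ov = 0.453 V, so the device is actually in triode.
In triode I_D = k_n[V_ov V_DS − ½ V_DS²] and I_D = (V_DD − V_DS)/R_D. Equating: 147 V_DS² − 134.2 V_DS + 8.86 = 0, giving V_DS = 0.0716 V (the root below V_ov).
I_D = (8.86 − 0.0716) / 81.7 = 0.108 mA.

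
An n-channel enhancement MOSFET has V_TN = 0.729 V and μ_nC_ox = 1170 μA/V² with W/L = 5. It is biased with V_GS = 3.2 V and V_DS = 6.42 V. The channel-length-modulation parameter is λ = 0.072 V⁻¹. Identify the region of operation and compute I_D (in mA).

k_n = μ_nC_ox · (W/L) = 5.85 mA/V².
V_ov = V_GS − V_TN = 3.2 − 0.729 = 2.47 V.
Since V_DS = 6.42 V ≥ V_ov = 2.47 V, the device is in saturation.
I_D = ½ k_n V_ov² (1 + λ V_DS) = 0.5 × 5.85 × 2.47² × (1 + 0.072 × 6.42) = 26.1 mA.

Saturation; I_D = 26.1 mA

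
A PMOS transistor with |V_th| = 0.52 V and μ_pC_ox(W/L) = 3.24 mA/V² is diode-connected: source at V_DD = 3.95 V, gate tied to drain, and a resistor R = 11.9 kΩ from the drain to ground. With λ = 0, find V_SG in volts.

With gate tied to drain, V_SG = V_SD ≥ V_SG − |V_th|, so the device is in saturation.
KCL at the drain: ½ k_p (V_SG − |V_th|)² = (V_DD − V_SG)/R.
Let x = V_SG − 0.52. Then 19.3 x² + x − 3.43 = 0, giving x = 0.397 V (positive root), so V_SG = 0.917 V.
I_D = (V_DD − V_SG)/R = (3.95 − 0.917) / 11.9 = 0.255 mA.

V_SG = 0.917 V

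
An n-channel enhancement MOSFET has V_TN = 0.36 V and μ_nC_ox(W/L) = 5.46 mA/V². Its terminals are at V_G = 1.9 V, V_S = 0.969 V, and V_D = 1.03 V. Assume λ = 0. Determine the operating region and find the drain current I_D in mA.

V_GS = V_G − V_S = 1.9 − 0.969 = 0.931 V; V_DS = V_D − V_S = 1.03 − 0.969 = 0.061 V.
V_ov = V_GS − V_TN = 0.931 − 0.36 = 0.571 V.
Since V_DS = 0.061 V < V_ov = 0.571 V, the device is in the triode region.
I_D = k_n [V_ov · V_DS − ½ V_DS²] = 5.46 × [0.571 × 0.061 − 0.5 × 0.061²] = 0.18 mA.

Triode; I_D = 0.180 mA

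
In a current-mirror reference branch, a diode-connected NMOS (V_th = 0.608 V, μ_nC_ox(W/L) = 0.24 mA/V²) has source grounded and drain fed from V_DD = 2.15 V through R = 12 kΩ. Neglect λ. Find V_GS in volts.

With gate tied to drain, V_GS = V_DS ≥ V_GS − V_th, so the device is in saturation.
KCL at the drain: ½ k_n (V_GS − V_th)² = (V_DD − V_GS)/R.
Let x = V_GS − 0.608. Then 1.44 x² + x − 1.542 = 0, giving x = 0.744 V (positive root), so V_GS = 1.35 V.
I_D = (V_DD − V_GS)/R = (2.15 − 1.35) / 12 = 0.0665 mA.

V_GS = 1.35 V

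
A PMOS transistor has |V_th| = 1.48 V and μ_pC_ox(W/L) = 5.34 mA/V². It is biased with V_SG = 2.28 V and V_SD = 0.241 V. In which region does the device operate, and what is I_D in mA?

V_ov = V_SG − |V_th| = 2.28 − 1.48 = 0.8 V.
Since V_SD = 0.241 V < V_ov = 0.8 V, the device is in the triode region.
I_D = k_p [V_ov · V_SD − ½ V_SD²] = 5.34 × [0.8 × 0.241 − 0.5 × 0.241²] = 0.874 mA.

Triode; I_D = 0.874 mA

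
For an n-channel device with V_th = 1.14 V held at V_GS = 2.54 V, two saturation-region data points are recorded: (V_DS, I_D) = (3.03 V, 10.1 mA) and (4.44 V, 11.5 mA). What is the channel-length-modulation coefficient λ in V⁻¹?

λ = 0.140 V⁻¹

With V_GS fixed, I_D ∝ (1 + λ V_DS) in saturation, so I_D2/I_D1 = (1 + λ V_DS2)/(1 + λ V_DS1).
11.5/10.1 = 1.139 = (1 + 4.44 λ)/(1 + 3.03 λ).
Solving: λ (I_D1 V_DS2 − I_D2 V_DS1) = I_D2 − I_D1, so λ = (11.5 − 10.1) / (10.1 × 4.44 − 11.5 × 3.03) = 1.4 / 10 = 0.14 V⁻¹.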